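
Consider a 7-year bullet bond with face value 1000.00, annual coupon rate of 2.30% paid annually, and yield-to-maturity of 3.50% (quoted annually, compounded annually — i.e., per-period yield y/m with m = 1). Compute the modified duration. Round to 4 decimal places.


Answer: Modified duration = 6.3032

Derivation:
Coupon per period c = face * coupon_rate / m = 23.000000
Periods per year m = 1; per-period yield y/m = 0.035000
Number of cashflows N = 7
Cashflows (t years, CF_t, discount factor 1/(1+y/m)^(m*t), PV):
  t = 1.0000: CF_t = 23.000000, DF = 0.966184, PV = 22.222222
  t = 2.0000: CF_t = 23.000000, DF = 0.933511, PV = 21.470746
  t = 3.0000: CF_t = 23.000000, DF = 0.901943, PV = 20.744682
  t = 4.0000: CF_t = 23.000000, DF = 0.871442, PV = 20.043171
  t = 5.0000: CF_t = 23.000000, DF = 0.841973, PV = 19.365383
  t = 6.0000: CF_t = 23.000000, DF = 0.813501, PV = 18.710515
  t = 7.0000: CF_t = 1023.000000, DF = 0.785991, PV = 804.068753
Price P = sum_t PV_t = 926.625472
First compute Macaulay numerator sum_t t * PV_t:
  t * PV_t at t = 1.0000: 22.222222
  t * PV_t at t = 2.0000: 42.941492
  t * PV_t at t = 3.0000: 62.234047
  t * PV_t at t = 4.0000: 80.172685
  t * PV_t at t = 5.0000: 96.826914
  t * PV_t at t = 6.0000: 112.263089
  t * PV_t at t = 7.0000: 5628.481269
Macaulay duration D = 6045.141719 / 926.625472 = 6.523824
Modified duration = D / (1 + y/m) = 6.523824 / (1 + 0.035000) = 6.303212


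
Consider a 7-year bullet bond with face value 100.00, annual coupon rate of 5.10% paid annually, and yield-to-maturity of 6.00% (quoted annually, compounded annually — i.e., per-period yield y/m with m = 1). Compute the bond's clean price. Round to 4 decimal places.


Coupon per period c = face * coupon_rate / m = 5.100000
Periods per year m = 1; per-period yield y/m = 0.060000
Number of cashflows N = 7
Cashflows (t years, CF_t, discount factor 1/(1+y/m)^(m*t), PV):
  t = 1.0000: CF_t = 5.100000, DF = 0.943396, PV = 4.811321
  t = 2.0000: CF_t = 5.100000, DF = 0.889996, PV = 4.538982
  t = 3.0000: CF_t = 5.100000, DF = 0.839619, PV = 4.282058
  t = 4.0000: CF_t = 5.100000, DF = 0.792094, PV = 4.039678
  t = 5.0000: CF_t = 5.100000, DF = 0.747258, PV = 3.811017
  t = 6.0000: CF_t = 5.100000, DF = 0.704961, PV = 3.595299
  t = 7.0000: CF_t = 105.100000, DF = 0.665057, PV = 69.897503
Price P = sum_t PV_t = 94.975857

Answer: Price = 94.9759


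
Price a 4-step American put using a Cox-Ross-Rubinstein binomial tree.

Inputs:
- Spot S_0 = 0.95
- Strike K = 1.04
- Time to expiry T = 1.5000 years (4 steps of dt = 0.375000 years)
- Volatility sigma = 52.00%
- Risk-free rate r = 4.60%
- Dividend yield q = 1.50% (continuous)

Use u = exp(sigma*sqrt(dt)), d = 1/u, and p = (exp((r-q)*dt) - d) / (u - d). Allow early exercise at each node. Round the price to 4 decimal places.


Answer: Price = V(0,0) = 0.2702

Derivation:
dt = T/N = 0.375000
u = exp(sigma*sqrt(dt)) = 1.374972; d = 1/u = 0.727287
p = (exp((r-q)*dt) - d) / (u - d) = 0.439111
Discount per step: exp(-r*dt) = 0.982898
Stock lattice S(k, i) with i counting down-moves:
  k=0: S(0,0) = 0.9500
  k=1: S(1,0) = 1.3062; S(1,1) = 0.6909
  k=2: S(2,0) = 1.7960; S(2,1) = 0.9500; S(2,2) = 0.5025
  k=3: S(3,0) = 2.4695; S(3,1) = 1.3062; S(3,2) = 0.6909; S(3,3) = 0.3655
  k=4: S(4,0) = 3.3955; S(4,1) = 1.7960; S(4,2) = 0.9500; S(4,3) = 0.5025; S(4,4) = 0.2658
Terminal payoffs V(N, i) = max(K - S_T, 0):
  V(4,0) = 0.000000; V(4,1) = 0.000000; V(4,2) = 0.090000; V(4,3) = 0.537500; V(4,4) = 0.774204
Backward induction: V(k, i) = exp(-r*dt) * [p * V(k+1, i) + (1-p) * V(k+1, i+1)]; then take max(V_cont, immediate exercise) for American.
  V(3,0) = exp(-r*dt) * [p*0.000000 + (1-p)*0.000000] = 0.000000; exercise = 0.000000; V(3,0) = max -> 0.000000
  V(3,1) = exp(-r*dt) * [p*0.000000 + (1-p)*0.090000] = 0.049617; exercise = 0.000000; V(3,1) = max -> 0.049617
  V(3,2) = exp(-r*dt) * [p*0.090000 + (1-p)*0.537500] = 0.335166; exercise = 0.349077; V(3,2) = max -> 0.349077
  V(3,3) = exp(-r*dt) * [p*0.537500 + (1-p)*0.774204] = 0.658802; exercise = 0.674538; V(3,3) = max -> 0.674538
  V(2,0) = exp(-r*dt) * [p*0.000000 + (1-p)*0.049617] = 0.027354; exercise = 0.000000; V(2,0) = max -> 0.027354
  V(2,1) = exp(-r*dt) * [p*0.049617 + (1-p)*0.349077] = 0.213860; exercise = 0.090000; V(2,1) = max -> 0.213860
  V(2,2) = exp(-r*dt) * [p*0.349077 + (1-p)*0.674538] = 0.522533; exercise = 0.537500; V(2,2) = max -> 0.537500
  V(1,0) = exp(-r*dt) * [p*0.027354 + (1-p)*0.213860] = 0.129706; exercise = 0.000000; V(1,0) = max -> 0.129706
  V(1,1) = exp(-r*dt) * [p*0.213860 + (1-p)*0.537500] = 0.388624; exercise = 0.349077; V(1,1) = max -> 0.388624
  V(0,0) = exp(-r*dt) * [p*0.129706 + (1-p)*0.388624] = 0.270229; exercise = 0.090000; V(0,0) = max -> 0.270229


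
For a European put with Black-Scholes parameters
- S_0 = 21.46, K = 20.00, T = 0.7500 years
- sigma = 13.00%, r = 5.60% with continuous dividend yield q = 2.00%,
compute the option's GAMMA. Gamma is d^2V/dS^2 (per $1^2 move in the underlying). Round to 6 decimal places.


Answer: Gamma = 0.106346

Derivation:
d1 = 0.9219481162; d2 = 0.8093648137
phi(d1) = 0.2608179309; exp(-qT) = 0.9851119396; exp(-rT) = 0.9588697806
Gamma = exp(-qT) * phi(d1) / (S * sigma * sqrt(T)) = 0.9851119396 * 0.2608179309 / (21.4600 * 0.1300 * 0.8660254038) = 0.106346


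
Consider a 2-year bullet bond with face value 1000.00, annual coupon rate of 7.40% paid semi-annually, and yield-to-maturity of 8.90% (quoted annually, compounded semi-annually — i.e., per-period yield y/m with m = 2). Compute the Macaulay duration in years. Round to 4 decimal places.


Coupon per period c = face * coupon_rate / m = 37.000000
Periods per year m = 2; per-period yield y/m = 0.044500
Number of cashflows N = 4
Cashflows (t years, CF_t, discount factor 1/(1+y/m)^(m*t), PV):
  t = 0.5000: CF_t = 37.000000, DF = 0.957396, PV = 35.423648
  t = 1.0000: CF_t = 37.000000, DF = 0.916607, PV = 33.914454
  t = 1.5000: CF_t = 37.000000, DF = 0.877556, PV = 32.469559
  t = 2.0000: CF_t = 1037.000000, DF = 0.840168, PV = 871.254389
Price P = sum_t PV_t = 973.062051
Macaulay numerator sum_t t * PV_t:
  t * PV_t at t = 0.5000: 17.711824
  t * PV_t at t = 1.0000: 33.914454
  t * PV_t at t = 1.5000: 48.704339
  t * PV_t at t = 2.0000: 1742.508779
Macaulay duration D = (sum_t t * PV_t) / P = 1842.839396 / 973.062051 = 1.893856

Answer: Macaulay duration = 1.8939 years


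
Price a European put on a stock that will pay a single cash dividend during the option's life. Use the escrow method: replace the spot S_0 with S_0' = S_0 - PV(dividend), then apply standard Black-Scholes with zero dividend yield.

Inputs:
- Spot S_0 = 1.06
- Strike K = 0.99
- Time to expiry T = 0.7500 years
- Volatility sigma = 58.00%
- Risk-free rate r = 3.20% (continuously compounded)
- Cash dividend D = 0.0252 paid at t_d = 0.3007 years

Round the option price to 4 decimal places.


Answer: Price = 0.1660

Derivation:
PV(D) = D * exp(-r * t_d) = 0.0252 * 0.99042375 = 0.02495868
S_0' = S_0 - PV(D) = 1.0600 - 0.02495868 = 1.03504132
d1 = (ln(S_0'/K) + (r + sigma^2/2)*T) / (sigma*sqrt(T)) = 0.38750493
d2 = d1 - sigma*sqrt(T) = -0.11478980
exp(-rT) = 0.97628571
N(-d1) = 0.34919122; N(-d2) = 0.54569413
P = K * exp(-rT) * N(-d2) - S_0' * N(-d1) = 0.9900 * 0.97628571 * 0.54569413 - 1.03504132 * 0.34919122 = 0.1660


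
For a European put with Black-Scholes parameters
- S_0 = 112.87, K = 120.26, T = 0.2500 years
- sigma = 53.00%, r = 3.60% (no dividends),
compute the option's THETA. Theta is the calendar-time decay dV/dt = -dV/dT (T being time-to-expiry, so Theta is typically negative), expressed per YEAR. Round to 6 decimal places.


Answer: Theta = -21.089138

Derivation:
d1 = -0.0728560439; d2 = -0.3378560439
phi(d1) = 0.3978848907; exp(-qT) = 1.0000000000; exp(-rT) = 0.9910403788
Theta = -S*exp(-qT)*phi(d1)*sigma/(2*sqrt(T)) + r*K*exp(-rT)*N(-d2) - q*S*exp(-qT)*N(-d1)
N(-d1) = 0.5290396636; N(-d2) = 0.6322641632; sqrt(T) = 0.5000000000
Term 1 = -112.8700 * 1.0000000000 * 0.3978848907 * 0.5300 / (2 * 0.5000000000) = -23.8019118351
Term 2 = 0.0360 * 120.2600 * 0.9910403788 * 0.6322641632 = 2.7127740138
Term 3 = 0 (no dividend yield, q = 0)
Theta = -23.8019118351 + (2.7127740138) + (0.0000000000) = -21.089138


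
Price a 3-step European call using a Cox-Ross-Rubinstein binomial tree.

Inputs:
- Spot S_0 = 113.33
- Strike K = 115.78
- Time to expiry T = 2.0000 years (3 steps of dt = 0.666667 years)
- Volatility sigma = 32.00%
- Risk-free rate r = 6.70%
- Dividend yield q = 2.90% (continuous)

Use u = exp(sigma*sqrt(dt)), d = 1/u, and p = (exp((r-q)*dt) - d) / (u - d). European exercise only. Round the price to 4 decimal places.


Answer: Price = V(0,0) = 23.0418

Derivation:
dt = T/N = 0.666667
u = exp(sigma*sqrt(dt)) = 1.298590; d = 1/u = 0.770066
p = (exp((r-q)*dt) - d) / (u - d) = 0.483594
Discount per step: exp(-r*dt) = 0.956316
Stock lattice S(k, i) with i counting down-moves:
  k=0: S(0,0) = 113.3300
  k=1: S(1,0) = 147.1692; S(1,1) = 87.2716
  k=2: S(2,0) = 191.1124; S(2,1) = 113.3300; S(2,2) = 67.2049
  k=3: S(3,0) = 248.1766; S(3,1) = 147.1692; S(3,2) = 87.2716; S(3,3) = 51.7522
Terminal payoffs V(N, i) = max(S_T - K, 0):
  V(3,0) = 132.396611; V(3,1) = 31.389182; V(3,2) = 0.000000; V(3,3) = 0.000000
Backward induction: V(k, i) = exp(-r*dt) * [p * V(k+1, i) + (1-p) * V(k+1, i+1)].
  V(2,0) = exp(-r*dt) * [p*132.396611 + (1-p)*31.389182] = 76.730757
  V(2,1) = exp(-r*dt) * [p*31.389182 + (1-p)*0.000000] = 14.516514
  V(2,2) = exp(-r*dt) * [p*0.000000 + (1-p)*0.000000] = 0.000000
  V(1,0) = exp(-r*dt) * [p*76.730757 + (1-p)*14.516514] = 42.654517
  V(1,1) = exp(-r*dt) * [p*14.516514 + (1-p)*0.000000] = 6.713433
  V(0,0) = exp(-r*dt) * [p*42.654517 + (1-p)*6.713433] = 23.041791


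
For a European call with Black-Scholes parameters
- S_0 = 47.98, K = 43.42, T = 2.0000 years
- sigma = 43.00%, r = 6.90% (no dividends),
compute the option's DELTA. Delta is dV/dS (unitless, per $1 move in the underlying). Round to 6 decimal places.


Answer: Delta = 0.756537

Derivation:
d1 = 0.6952078069; d2 = 0.0870959751
phi(d1) = 0.3132995615; exp(-qT) = 1.0000000000; exp(-rT) = 0.8710986917
N(d1) = 0.7565374597
Delta = exp(-qT) * N(d1) = 1.0000000000 * 0.7565374597 = 0.756537


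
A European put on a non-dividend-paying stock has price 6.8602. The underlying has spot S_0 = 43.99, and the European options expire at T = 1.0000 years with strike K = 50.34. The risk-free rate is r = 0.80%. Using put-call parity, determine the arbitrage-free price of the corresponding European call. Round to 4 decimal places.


Put-call parity: C - P = S_0 * exp(-qT) - K * exp(-rT).
S_0 * exp(-qT) = 43.9900 * 1.00000000 = 43.99000000
K * exp(-rT) = 50.3400 * 0.99203191 = 49.93888659
C = P + S*exp(-qT) - K*exp(-rT)
C = 6.8602 + 43.99000000 - 49.93888659 = 0.9113

Answer: Call price = 0.9113


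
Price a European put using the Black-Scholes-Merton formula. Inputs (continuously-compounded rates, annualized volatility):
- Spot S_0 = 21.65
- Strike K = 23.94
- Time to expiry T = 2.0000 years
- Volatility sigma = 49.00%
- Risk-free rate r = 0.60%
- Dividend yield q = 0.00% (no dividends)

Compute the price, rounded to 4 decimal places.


d1 = (ln(S/K) + (r - q + 0.5*sigma^2) * T) / (sigma * sqrt(T)) = 0.21870489
d2 = d1 - sigma * sqrt(T) = -0.47425976
exp(-rT) = 0.98807171; exp(-qT) = 1.00000000
P = K * exp(-rT) * N(-d2) - S_0 * exp(-qT) * N(-d1)
N(-d1) = 0.41343997; N(-d2) = 0.68234266
P = 23.9400 * 0.98807171 * 0.68234266 - 21.6500 * 1.00000000 * 0.41343997 = 7.1895

Answer: Price = 7.1895


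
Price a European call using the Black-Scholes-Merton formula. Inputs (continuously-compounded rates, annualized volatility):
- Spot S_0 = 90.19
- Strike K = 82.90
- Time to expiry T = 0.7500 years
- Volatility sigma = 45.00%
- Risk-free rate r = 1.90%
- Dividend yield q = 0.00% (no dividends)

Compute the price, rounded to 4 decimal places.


Answer: Price = 17.9280

Derivation:
d1 = (ln(S/K) + (r - q + 0.5*sigma^2) * T) / (sigma * sqrt(T)) = 0.44769278
d2 = d1 - sigma * sqrt(T) = 0.05798135
exp(-rT) = 0.98585105; exp(-qT) = 1.00000000
C = S_0 * exp(-qT) * N(d1) - K * exp(-rT) * N(d2)
N(d1) = 0.67281253; N(d2) = 0.52311826
C = 90.1900 * 1.00000000 * 0.67281253 - 82.9000 * 0.98585105 * 0.52311826 = 17.9280


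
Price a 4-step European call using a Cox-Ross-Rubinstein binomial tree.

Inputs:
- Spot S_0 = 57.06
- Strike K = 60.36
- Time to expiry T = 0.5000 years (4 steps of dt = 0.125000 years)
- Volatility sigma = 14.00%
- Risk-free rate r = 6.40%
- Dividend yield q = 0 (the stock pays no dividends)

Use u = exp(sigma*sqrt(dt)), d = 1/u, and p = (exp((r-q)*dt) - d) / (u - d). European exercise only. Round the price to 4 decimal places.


dt = T/N = 0.125000
u = exp(sigma*sqrt(dt)) = 1.050743; d = 1/u = 0.951708
p = (exp((r-q)*dt) - d) / (u - d) = 0.568731
Discount per step: exp(-r*dt) = 0.992032
Stock lattice S(k, i) with i counting down-moves:
  k=0: S(0,0) = 57.0600
  k=1: S(1,0) = 59.9554; S(1,1) = 54.3044
  k=2: S(2,0) = 62.9977; S(2,1) = 57.0600; S(2,2) = 51.6819
  k=3: S(3,0) = 66.1944; S(3,1) = 59.9554; S(3,2) = 54.3044; S(3,3) = 49.1861
  k=4: S(4,0) = 69.5533; S(4,1) = 62.9977; S(4,2) = 57.0600; S(4,3) = 51.6819; S(4,4) = 46.8108
Terminal payoffs V(N, i) = max(S_T - K, 0):
  V(4,0) = 9.193292; V(4,1) = 2.637705; V(4,2) = 0.000000; V(4,3) = 0.000000; V(4,4) = 0.000000
Backward induction: V(k, i) = exp(-r*dt) * [p * V(k+1, i) + (1-p) * V(k+1, i+1)].
  V(3,0) = exp(-r*dt) * [p*9.193292 + (1-p)*2.637705] = 6.315347
  V(3,1) = exp(-r*dt) * [p*2.637705 + (1-p)*0.000000] = 1.488192
  V(3,2) = exp(-r*dt) * [p*0.000000 + (1-p)*0.000000] = 0.000000
  V(3,3) = exp(-r*dt) * [p*0.000000 + (1-p)*0.000000] = 0.000000
  V(2,0) = exp(-r*dt) * [p*6.315347 + (1-p)*1.488192] = 4.199813
  V(2,1) = exp(-r*dt) * [p*1.488192 + (1-p)*0.000000] = 0.839638
  V(2,2) = exp(-r*dt) * [p*0.000000 + (1-p)*0.000000] = 0.000000
  V(1,0) = exp(-r*dt) * [p*4.199813 + (1-p)*0.839638] = 2.728757
  V(1,1) = exp(-r*dt) * [p*0.839638 + (1-p)*0.000000] = 0.473723
  V(0,0) = exp(-r*dt) * [p*2.728757 + (1-p)*0.473723] = 1.742238

Answer: Price = V(0,0) = 1.7422


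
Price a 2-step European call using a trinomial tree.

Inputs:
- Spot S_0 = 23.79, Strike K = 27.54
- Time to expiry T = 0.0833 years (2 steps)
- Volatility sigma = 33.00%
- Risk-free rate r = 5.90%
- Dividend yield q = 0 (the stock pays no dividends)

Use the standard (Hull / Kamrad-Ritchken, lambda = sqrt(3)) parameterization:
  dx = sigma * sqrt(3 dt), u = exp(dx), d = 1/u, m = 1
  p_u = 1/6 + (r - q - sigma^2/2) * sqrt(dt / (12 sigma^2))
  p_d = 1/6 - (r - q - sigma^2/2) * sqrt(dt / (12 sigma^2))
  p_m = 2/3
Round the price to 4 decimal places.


Answer: Price = V(0,0) = 0.0698

Derivation:
dt = T/N = 0.041650; dx = sigma*sqrt(3*dt) = 0.116649
u = exp(dx) = 1.123725; d = 1/u = 0.889897
p_u = 0.167479, p_m = 0.666667, p_d = 0.165854
Discount per step: exp(-r*dt) = 0.997546
Stock lattice S(k, j) with j the centered position index:
  k=0: S(0,+0) = 23.7900
  k=1: S(1,-1) = 21.1707; S(1,+0) = 23.7900; S(1,+1) = 26.7334
  k=2: S(2,-2) = 18.8397; S(2,-1) = 21.1707; S(2,+0) = 23.7900; S(2,+1) = 26.7334; S(2,+2) = 30.0410
Terminal payoffs V(N, j) = max(S_T - K, 0):
  V(2,-2) = 0.000000; V(2,-1) = 0.000000; V(2,+0) = 0.000000; V(2,+1) = 0.000000; V(2,+2) = 2.501023
Backward induction: V(k, j) = exp(-r*dt) * [p_u * V(k+1, j+1) + p_m * V(k+1, j) + p_d * V(k+1, j-1)]
  V(1,-1) = exp(-r*dt) * [p_u*0.000000 + p_m*0.000000 + p_d*0.000000] = 0.000000
  V(1,+0) = exp(-r*dt) * [p_u*0.000000 + p_m*0.000000 + p_d*0.000000] = 0.000000
  V(1,+1) = exp(-r*dt) * [p_u*2.501023 + p_m*0.000000 + p_d*0.000000] = 0.417841
  V(0,+0) = exp(-r*dt) * [p_u*0.417841 + p_m*0.000000 + p_d*0.000000] = 0.069808


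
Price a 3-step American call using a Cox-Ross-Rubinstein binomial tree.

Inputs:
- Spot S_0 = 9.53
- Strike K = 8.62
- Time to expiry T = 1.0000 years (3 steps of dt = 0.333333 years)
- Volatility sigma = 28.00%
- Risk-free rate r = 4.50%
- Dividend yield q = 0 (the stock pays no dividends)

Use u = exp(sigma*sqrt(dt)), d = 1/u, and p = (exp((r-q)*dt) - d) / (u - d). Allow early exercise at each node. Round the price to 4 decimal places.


Answer: Price = V(0,0) = 1.7875

Derivation:
dt = T/N = 0.333333
u = exp(sigma*sqrt(dt)) = 1.175458; d = 1/u = 0.850732
p = (exp((r-q)*dt) - d) / (u - d) = 0.506214
Discount per step: exp(-r*dt) = 0.985112
Stock lattice S(k, i) with i counting down-moves:
  k=0: S(0,0) = 9.5300
  k=1: S(1,0) = 11.2021; S(1,1) = 8.1075
  k=2: S(2,0) = 13.1676; S(2,1) = 9.5300; S(2,2) = 6.8973
  k=3: S(3,0) = 15.4780; S(3,1) = 11.2021; S(3,2) = 8.1075; S(3,3) = 5.8677
Terminal payoffs V(N, i) = max(S_T - K, 0):
  V(3,0) = 6.857989; V(3,1) = 2.582117; V(3,2) = 0.000000; V(3,3) = 0.000000
Backward induction: V(k, i) = exp(-r*dt) * [p * V(k+1, i) + (1-p) * V(k+1, i+1)]; then take max(V_cont, immediate exercise) for American.
  V(2,0) = exp(-r*dt) * [p*6.857989 + (1-p)*2.582117] = 4.675956; exercise = 4.547621; V(2,0) = max -> 4.675956
  V(2,1) = exp(-r*dt) * [p*2.582117 + (1-p)*0.000000] = 1.287644; exercise = 0.910000; V(2,1) = max -> 1.287644
  V(2,2) = exp(-r*dt) * [p*0.000000 + (1-p)*0.000000] = 0.000000; exercise = 0.000000; V(2,2) = max -> 0.000000
  V(1,0) = exp(-r*dt) * [p*4.675956 + (1-p)*1.287644] = 2.958149; exercise = 2.582117; V(1,0) = max -> 2.958149
  V(1,1) = exp(-r*dt) * [p*1.287644 + (1-p)*0.000000] = 0.642119; exercise = 0.000000; V(1,1) = max -> 0.642119
  V(0,0) = exp(-r*dt) * [p*2.958149 + (1-p)*0.642119] = 1.787512; exercise = 0.910000; V(0,0) = max -> 1.787512


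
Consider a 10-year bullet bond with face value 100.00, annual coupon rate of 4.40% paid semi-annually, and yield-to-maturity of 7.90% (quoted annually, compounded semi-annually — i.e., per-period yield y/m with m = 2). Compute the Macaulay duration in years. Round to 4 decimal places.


Coupon per period c = face * coupon_rate / m = 2.200000
Periods per year m = 2; per-period yield y/m = 0.039500
Number of cashflows N = 20
Cashflows (t years, CF_t, discount factor 1/(1+y/m)^(m*t), PV):
  t = 0.5000: CF_t = 2.200000, DF = 0.962001, PV = 2.116402
  t = 1.0000: CF_t = 2.200000, DF = 0.925446, PV = 2.035981
  t = 1.5000: CF_t = 2.200000, DF = 0.890280, PV = 1.958616
  t = 2.0000: CF_t = 2.200000, DF = 0.856450, PV = 1.884190
  t = 2.5000: CF_t = 2.200000, DF = 0.823906, PV = 1.812593
  t = 3.0000: CF_t = 2.200000, DF = 0.792598, PV = 1.743716
  t = 3.5000: CF_t = 2.200000, DF = 0.762480, PV = 1.677456
  t = 4.0000: CF_t = 2.200000, DF = 0.733507, PV = 1.613715
  t = 4.5000: CF_t = 2.200000, DF = 0.705634, PV = 1.552395
  t = 5.0000: CF_t = 2.200000, DF = 0.678821, PV = 1.493405
  t = 5.5000: CF_t = 2.200000, DF = 0.653026, PV = 1.436658
  t = 6.0000: CF_t = 2.200000, DF = 0.628212, PV = 1.382066
  t = 6.5000: CF_t = 2.200000, DF = 0.604340, PV = 1.329549
  t = 7.0000: CF_t = 2.200000, DF = 0.581376, PV = 1.279027
  t = 7.5000: CF_t = 2.200000, DF = 0.559284, PV = 1.230425
  t = 8.0000: CF_t = 2.200000, DF = 0.538032, PV = 1.183670
  t = 8.5000: CF_t = 2.200000, DF = 0.517587, PV = 1.138692
  t = 9.0000: CF_t = 2.200000, DF = 0.497919, PV = 1.095423
  t = 9.5000: CF_t = 2.200000, DF = 0.478999, PV = 1.053798
  t = 10.0000: CF_t = 102.200000, DF = 0.460798, PV = 47.093506
Price P = sum_t PV_t = 76.111282
Macaulay numerator sum_t t * PV_t:
  t * PV_t at t = 0.5000: 1.058201
  t * PV_t at t = 1.0000: 2.035981
  t * PV_t at t = 1.5000: 2.937923
  t * PV_t at t = 2.0000: 3.768380
  t * PV_t at t = 2.5000: 4.531482
  t * PV_t at t = 3.0000: 5.231148
  t * PV_t at t = 3.5000: 5.871097
  t * PV_t at t = 4.0000: 6.454858
  t * PV_t at t = 4.5000: 6.985778
  t * PV_t at t = 5.0000: 7.467027
  t * PV_t at t = 5.5000: 7.901616
  t * PV_t at t = 6.0000: 8.292395
  t * PV_t at t = 6.5000: 8.642067
  t * PV_t at t = 7.0000: 8.953190
  t * PV_t at t = 7.5000: 9.228190
  t * PV_t at t = 8.0000: 9.469363
  t * PV_t at t = 8.5000: 9.678882
  t * PV_t at t = 9.0000: 9.858806
  t * PV_t at t = 9.5000: 10.011079
  t * PV_t at t = 10.0000: 470.935058
Macaulay duration D = (sum_t t * PV_t) / P = 599.312523 / 76.111282 = 7.874161

Answer: Macaulay duration = 7.8742 years


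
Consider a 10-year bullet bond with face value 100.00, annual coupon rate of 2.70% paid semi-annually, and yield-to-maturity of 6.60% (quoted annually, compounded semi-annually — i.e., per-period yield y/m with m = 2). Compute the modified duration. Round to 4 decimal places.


Answer: Modified duration = 8.2876

Derivation:
Coupon per period c = face * coupon_rate / m = 1.350000
Periods per year m = 2; per-period yield y/m = 0.033000
Number of cashflows N = 20
Cashflows (t years, CF_t, discount factor 1/(1+y/m)^(m*t), PV):
  t = 0.5000: CF_t = 1.350000, DF = 0.968054, PV = 1.306873
  t = 1.0000: CF_t = 1.350000, DF = 0.937129, PV = 1.265124
  t = 1.5000: CF_t = 1.350000, DF = 0.907192, PV = 1.224709
  t = 2.0000: CF_t = 1.350000, DF = 0.878211, PV = 1.185584
  t = 2.5000: CF_t = 1.350000, DF = 0.850156, PV = 1.147710
  t = 3.0000: CF_t = 1.350000, DF = 0.822997, PV = 1.111045
  t = 3.5000: CF_t = 1.350000, DF = 0.796705, PV = 1.075552
  t = 4.0000: CF_t = 1.350000, DF = 0.771254, PV = 1.041193
  t = 4.5000: CF_t = 1.350000, DF = 0.746616, PV = 1.007931
  t = 5.0000: CF_t = 1.350000, DF = 0.722764, PV = 0.975732
  t = 5.5000: CF_t = 1.350000, DF = 0.699675, PV = 0.944561
  t = 6.0000: CF_t = 1.350000, DF = 0.677323, PV = 0.914387
  t = 6.5000: CF_t = 1.350000, DF = 0.655686, PV = 0.885176
  t = 7.0000: CF_t = 1.350000, DF = 0.634739, PV = 0.856898
  t = 7.5000: CF_t = 1.350000, DF = 0.614462, PV = 0.829524
  t = 8.0000: CF_t = 1.350000, DF = 0.594833, PV = 0.803024
  t = 8.5000: CF_t = 1.350000, DF = 0.575830, PV = 0.777371
  t = 9.0000: CF_t = 1.350000, DF = 0.557435, PV = 0.752537
  t = 9.5000: CF_t = 1.350000, DF = 0.539627, PV = 0.728497
  t = 10.0000: CF_t = 101.350000, DF = 0.522388, PV = 52.944070
Price P = sum_t PV_t = 71.777500
First compute Macaulay numerator sum_t t * PV_t:
  t * PV_t at t = 0.5000: 0.653437
  t * PV_t at t = 1.0000: 1.265124
  t * PV_t at t = 1.5000: 1.837063
  t * PV_t at t = 2.0000: 2.371169
  t * PV_t at t = 2.5000: 2.869275
  t * PV_t at t = 3.0000: 3.333136
  t * PV_t at t = 3.5000: 3.764433
  t * PV_t at t = 4.0000: 4.164772
  t * PV_t at t = 4.5000: 4.535690
  t * PV_t at t = 5.0000: 4.878660
  t * PV_t at t = 5.5000: 5.195088
  t * PV_t at t = 6.0000: 5.486320
  t * PV_t at t = 6.5000: 5.753643
  t * PV_t at t = 7.0000: 5.998288
  t * PV_t at t = 7.5000: 6.221430
  t * PV_t at t = 8.0000: 6.424193
  t * PV_t at t = 8.5000: 6.607653
  t * PV_t at t = 9.0000: 6.772835
  t * PV_t at t = 9.5000: 6.920720
  t * PV_t at t = 10.0000: 529.440698
Macaulay duration D = 614.493628 / 71.777500 = 8.561090
Modified duration = D / (1 + y/m) = 8.561090 / (1 + 0.033000) = 8.287599


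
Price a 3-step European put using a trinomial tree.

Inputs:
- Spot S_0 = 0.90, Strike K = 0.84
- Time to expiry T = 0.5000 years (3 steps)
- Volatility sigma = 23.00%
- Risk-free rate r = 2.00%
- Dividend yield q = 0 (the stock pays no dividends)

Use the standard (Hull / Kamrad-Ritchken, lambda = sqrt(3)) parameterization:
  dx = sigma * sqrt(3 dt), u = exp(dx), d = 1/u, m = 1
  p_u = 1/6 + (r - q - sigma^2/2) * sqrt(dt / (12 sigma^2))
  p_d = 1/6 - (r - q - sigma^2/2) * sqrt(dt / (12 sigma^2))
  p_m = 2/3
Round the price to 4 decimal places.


Answer: Price = V(0,0) = 0.0302

Derivation:
dt = T/N = 0.166667; dx = sigma*sqrt(3*dt) = 0.162635
u = exp(dx) = 1.176607; d = 1/u = 0.849902
p_u = 0.163362, p_m = 0.666667, p_d = 0.169972
Discount per step: exp(-r*dt) = 0.996672
Stock lattice S(k, j) with j the centered position index:
  k=0: S(0,+0) = 0.9000
  k=1: S(1,-1) = 0.7649; S(1,+0) = 0.9000; S(1,+1) = 1.0589
  k=2: S(2,-2) = 0.6501; S(2,-1) = 0.7649; S(2,+0) = 0.9000; S(2,+1) = 1.0589; S(2,+2) = 1.2460
  k=3: S(3,-3) = 0.5525; S(3,-2) = 0.6501; S(3,-1) = 0.7649; S(3,+0) = 0.9000; S(3,+1) = 1.0589; S(3,+2) = 1.2460; S(3,+3) = 1.4660
Terminal payoffs V(N, j) = max(K - S_T, 0):
  V(3,-3) = 0.287479; V(3,-2) = 0.189900; V(3,-1) = 0.075088; V(3,+0) = 0.000000; V(3,+1) = 0.000000; V(3,+2) = 0.000000; V(3,+3) = 0.000000
Backward induction: V(k, j) = exp(-r*dt) * [p_u * V(k+1, j+1) + p_m * V(k+1, j) + p_d * V(k+1, j-1)]
  V(2,-2) = exp(-r*dt) * [p_u*0.075088 + p_m*0.189900 + p_d*0.287479] = 0.187105
  V(2,-1) = exp(-r*dt) * [p_u*0.000000 + p_m*0.075088 + p_d*0.189900] = 0.082063
  V(2,+0) = exp(-r*dt) * [p_u*0.000000 + p_m*0.000000 + p_d*0.075088] = 0.012720
  V(2,+1) = exp(-r*dt) * [p_u*0.000000 + p_m*0.000000 + p_d*0.000000] = 0.000000
  V(2,+2) = exp(-r*dt) * [p_u*0.000000 + p_m*0.000000 + p_d*0.000000] = 0.000000
  V(1,-1) = exp(-r*dt) * [p_u*0.012720 + p_m*0.082063 + p_d*0.187105] = 0.088294
  V(1,+0) = exp(-r*dt) * [p_u*0.000000 + p_m*0.012720 + p_d*0.082063] = 0.022354
  V(1,+1) = exp(-r*dt) * [p_u*0.000000 + p_m*0.000000 + p_d*0.012720] = 0.002155
  V(0,+0) = exp(-r*dt) * [p_u*0.002155 + p_m*0.022354 + p_d*0.088294] = 0.030161


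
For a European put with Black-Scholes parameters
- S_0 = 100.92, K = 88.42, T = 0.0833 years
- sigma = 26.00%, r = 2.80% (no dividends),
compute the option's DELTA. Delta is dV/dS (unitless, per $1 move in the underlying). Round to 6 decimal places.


d1 = 1.8307158720; d2 = 1.7556753496
phi(d1) = 0.0746683602; exp(-qT) = 1.0000000000; exp(-rT) = 0.9976703179
N(-d1) = 0.0335714814
Delta = -exp(-qT) * N(-d1) = -1.0000000000 * 0.0335714814 = -0.033571

Answer: Delta = -0.033571


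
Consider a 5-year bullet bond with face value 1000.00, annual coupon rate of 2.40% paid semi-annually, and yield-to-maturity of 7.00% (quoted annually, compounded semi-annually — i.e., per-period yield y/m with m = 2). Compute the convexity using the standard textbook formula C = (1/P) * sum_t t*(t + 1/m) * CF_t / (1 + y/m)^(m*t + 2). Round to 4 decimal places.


Coupon per period c = face * coupon_rate / m = 12.000000
Periods per year m = 2; per-period yield y/m = 0.035000
Number of cashflows N = 10
Cashflows (t years, CF_t, discount factor 1/(1+y/m)^(m*t), PV):
  t = 0.5000: CF_t = 12.000000, DF = 0.966184, PV = 11.594203
  t = 1.0000: CF_t = 12.000000, DF = 0.933511, PV = 11.202128
  t = 1.5000: CF_t = 12.000000, DF = 0.901943, PV = 10.823312
  t = 2.0000: CF_t = 12.000000, DF = 0.871442, PV = 10.457307
  t = 2.5000: CF_t = 12.000000, DF = 0.841973, PV = 10.103678
  t = 3.0000: CF_t = 12.000000, DF = 0.813501, PV = 9.762008
  t = 3.5000: CF_t = 12.000000, DF = 0.785991, PV = 9.431892
  t = 4.0000: CF_t = 12.000000, DF = 0.759412, PV = 9.112939
  t = 4.5000: CF_t = 12.000000, DF = 0.733731, PV = 8.804772
  t = 5.0000: CF_t = 1012.000000, DF = 0.708919, PV = 717.425839
Price P = sum_t PV_t = 808.718078
Convexity numerator sum_t t*(t + 1/m) * CF_t / (1+y/m)^(m*t + 2):
  t = 0.5000: term = 5.411656
  t = 1.0000: term = 15.685960
  t = 1.5000: term = 30.311034
  t = 2.0000: term = 48.810039
  t = 2.5000: term = 70.739186
  t = 3.0000: term = 95.685856
  t = 3.5000: term = 123.266803
  t = 4.0000: term = 153.126464
  t = 4.5000: term = 184.935343
  t = 5.0000: term = 18417.429191
Convexity = (1/P) * sum = 19145.401533 / 808.718078 = 23.673765

Answer: Convexity = 23.6738


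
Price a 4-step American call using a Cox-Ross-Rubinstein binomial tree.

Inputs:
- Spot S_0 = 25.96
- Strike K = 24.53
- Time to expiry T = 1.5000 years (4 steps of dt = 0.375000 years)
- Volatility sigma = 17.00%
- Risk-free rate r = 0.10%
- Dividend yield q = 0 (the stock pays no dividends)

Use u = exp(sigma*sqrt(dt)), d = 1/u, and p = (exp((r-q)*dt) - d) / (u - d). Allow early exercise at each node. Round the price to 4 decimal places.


dt = T/N = 0.375000
u = exp(sigma*sqrt(dt)) = 1.109715; d = 1/u = 0.901132
p = (exp((r-q)*dt) - d) / (u - d) = 0.475796
Discount per step: exp(-r*dt) = 0.999625
Stock lattice S(k, i) with i counting down-moves:
  k=0: S(0,0) = 25.9600
  k=1: S(1,0) = 28.8082; S(1,1) = 23.3934
  k=2: S(2,0) = 31.9689; S(2,1) = 25.9600; S(2,2) = 21.0805
  k=3: S(3,0) = 35.4764; S(3,1) = 28.8082; S(3,2) = 23.3934; S(3,3) = 18.9964
  k=4: S(4,0) = 39.3687; S(4,1) = 31.9689; S(4,2) = 25.9600; S(4,3) = 21.0805; S(4,4) = 17.1182
Terminal payoffs V(N, i) = max(S_T - K, 0):
  V(4,0) = 14.838663; V(4,1) = 7.438899; V(4,2) = 1.430000; V(4,3) = 0.000000; V(4,4) = 0.000000
Backward induction: V(k, i) = exp(-r*dt) * [p * V(k+1, i) + (1-p) * V(k+1, i+1)]; then take max(V_cont, immediate exercise) for American.
  V(3,0) = exp(-r*dt) * [p*14.838663 + (1-p)*7.438899] = 10.955567; exercise = 10.946370; V(3,0) = max -> 10.955567
  V(3,1) = exp(-r*dt) * [p*7.438899 + (1-p)*1.430000] = 4.287401; exercise = 4.278204; V(3,1) = max -> 4.287401
  V(3,2) = exp(-r*dt) * [p*1.430000 + (1-p)*0.000000] = 0.680133; exercise = 0.000000; V(3,2) = max -> 0.680133
  V(3,3) = exp(-r*dt) * [p*0.000000 + (1-p)*0.000000] = 0.000000; exercise = 0.000000; V(3,3) = max -> 0.000000
  V(2,0) = exp(-r*dt) * [p*10.955567 + (1-p)*4.287401] = 7.457289; exercise = 7.438899; V(2,0) = max -> 7.457289
  V(2,1) = exp(-r*dt) * [p*4.287401 + (1-p)*0.680133] = 2.395558; exercise = 1.430000; V(2,1) = max -> 2.395558
  V(2,2) = exp(-r*dt) * [p*0.680133 + (1-p)*0.000000] = 0.323483; exercise = 0.000000; V(2,2) = max -> 0.323483
  V(1,0) = exp(-r*dt) * [p*7.457289 + (1-p)*2.395558] = 4.802107; exercise = 4.278204; V(1,0) = max -> 4.802107
  V(1,1) = exp(-r*dt) * [p*2.395558 + (1-p)*0.323483] = 1.308877; exercise = 0.000000; V(1,1) = max -> 1.308877
  V(0,0) = exp(-r*dt) * [p*4.802107 + (1-p)*1.308877] = 2.969827; exercise = 1.430000; V(0,0) = max -> 2.969827

Answer: Price = V(0,0) = 2.9698


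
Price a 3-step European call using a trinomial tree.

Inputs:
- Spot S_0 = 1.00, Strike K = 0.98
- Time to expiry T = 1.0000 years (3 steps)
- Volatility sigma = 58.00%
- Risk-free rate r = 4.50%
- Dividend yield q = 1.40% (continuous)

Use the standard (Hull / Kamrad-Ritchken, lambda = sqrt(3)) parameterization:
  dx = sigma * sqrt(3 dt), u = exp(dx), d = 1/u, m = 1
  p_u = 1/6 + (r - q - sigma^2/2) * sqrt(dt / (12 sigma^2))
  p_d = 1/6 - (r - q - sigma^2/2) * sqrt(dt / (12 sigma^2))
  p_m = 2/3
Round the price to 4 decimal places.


Answer: Price = V(0,0) = 0.2238

Derivation:
dt = T/N = 0.333333; dx = sigma*sqrt(3*dt) = 0.580000
u = exp(dx) = 1.786038; d = 1/u = 0.559898
p_u = 0.127241, p_m = 0.666667, p_d = 0.206092
Discount per step: exp(-r*dt) = 0.985112
Stock lattice S(k, j) with j the centered position index:
  k=0: S(0,+0) = 1.0000
  k=1: S(1,-1) = 0.5599; S(1,+0) = 1.0000; S(1,+1) = 1.7860
  k=2: S(2,-2) = 0.3135; S(2,-1) = 0.5599; S(2,+0) = 1.0000; S(2,+1) = 1.7860; S(2,+2) = 3.1899
  k=3: S(3,-3) = 0.1755; S(3,-2) = 0.3135; S(3,-1) = 0.5599; S(3,+0) = 1.0000; S(3,+1) = 1.7860; S(3,+2) = 3.1899; S(3,+3) = 5.6973
Terminal payoffs V(N, j) = max(S_T - K, 0):
  V(3,-3) = 0.000000; V(3,-2) = 0.000000; V(3,-1) = 0.000000; V(3,+0) = 0.020000; V(3,+1) = 0.806038; V(3,+2) = 2.209933; V(3,+3) = 4.717343
Backward induction: V(k, j) = exp(-r*dt) * [p_u * V(k+1, j+1) + p_m * V(k+1, j) + p_d * V(k+1, j-1)]
  V(2,-2) = exp(-r*dt) * [p_u*0.000000 + p_m*0.000000 + p_d*0.000000] = 0.000000
  V(2,-1) = exp(-r*dt) * [p_u*0.020000 + p_m*0.000000 + p_d*0.000000] = 0.002507
  V(2,+0) = exp(-r*dt) * [p_u*0.806038 + p_m*0.020000 + p_d*0.000000] = 0.114169
  V(2,+1) = exp(-r*dt) * [p_u*2.209933 + p_m*0.806038 + p_d*0.020000] = 0.810428
  V(2,+2) = exp(-r*dt) * [p_u*4.717343 + p_m*2.209933 + p_d*0.806038] = 2.206304
  V(1,-1) = exp(-r*dt) * [p_u*0.114169 + p_m*0.002507 + p_d*0.000000] = 0.015957
  V(1,+0) = exp(-r*dt) * [p_u*0.810428 + p_m*0.114169 + p_d*0.002507] = 0.177073
  V(1,+1) = exp(-r*dt) * [p_u*2.206304 + p_m*0.810428 + p_d*0.114169] = 0.831974
  V(0,+0) = exp(-r*dt) * [p_u*0.831974 + p_m*0.177073 + p_d*0.015957] = 0.223817


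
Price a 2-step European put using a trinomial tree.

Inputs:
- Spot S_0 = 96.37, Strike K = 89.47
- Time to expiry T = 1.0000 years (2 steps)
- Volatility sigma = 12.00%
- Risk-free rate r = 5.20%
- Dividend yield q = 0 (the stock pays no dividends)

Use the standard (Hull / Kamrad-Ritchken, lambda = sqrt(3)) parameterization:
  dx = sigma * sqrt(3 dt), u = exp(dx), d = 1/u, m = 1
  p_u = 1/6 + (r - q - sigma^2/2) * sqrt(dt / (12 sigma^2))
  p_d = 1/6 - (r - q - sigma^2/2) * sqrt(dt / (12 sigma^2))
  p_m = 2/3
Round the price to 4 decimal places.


Answer: Price = V(0,0) = 0.8552

Derivation:
dt = T/N = 0.500000; dx = sigma*sqrt(3*dt) = 0.146969
u = exp(dx) = 1.158319; d = 1/u = 0.863320
p_u = 0.242873, p_m = 0.666667, p_d = 0.090460
Discount per step: exp(-r*dt) = 0.974335
Stock lattice S(k, j) with j the centered position index:
  k=0: S(0,+0) = 96.3700
  k=1: S(1,-1) = 83.1982; S(1,+0) = 96.3700; S(1,+1) = 111.6272
  k=2: S(2,-2) = 71.8267; S(2,-1) = 83.1982; S(2,+0) = 96.3700; S(2,+1) = 111.6272; S(2,+2) = 129.2998
Terminal payoffs V(N, j) = max(K - S_T, 0):
  V(2,-2) = 17.643307; V(2,-1) = 6.271812; V(2,+0) = 0.000000; V(2,+1) = 0.000000; V(2,+2) = 0.000000
Backward induction: V(k, j) = exp(-r*dt) * [p_u * V(k+1, j+1) + p_m * V(k+1, j) + p_d * V(k+1, j-1)]
  V(1,-1) = exp(-r*dt) * [p_u*0.000000 + p_m*6.271812 + p_d*17.643307] = 5.628955
  V(1,+0) = exp(-r*dt) * [p_u*0.000000 + p_m*0.000000 + p_d*6.271812] = 0.552789
  V(1,+1) = exp(-r*dt) * [p_u*0.000000 + p_m*0.000000 + p_d*0.000000] = 0.000000
  V(0,+0) = exp(-r*dt) * [p_u*0.000000 + p_m*0.552789 + p_d*5.628955] = 0.855197


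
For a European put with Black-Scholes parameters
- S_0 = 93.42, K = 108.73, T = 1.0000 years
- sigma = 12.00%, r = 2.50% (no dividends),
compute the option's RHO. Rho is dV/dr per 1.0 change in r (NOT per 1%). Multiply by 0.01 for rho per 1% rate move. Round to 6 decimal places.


Answer: Rho = -92.033062

Derivation:
d1 = -0.9963524161; d2 = -1.1163524161
phi(d1) = 0.2428533291; exp(-qT) = 1.0000000000; exp(-rT) = 0.9753099120
N(-d2) = 0.8678643434
Rho = -K*T*exp(-rT)*N(-d2) = -108.7300 * 1.0000 * 0.9753099120 * 0.8678643434 = -92.033062


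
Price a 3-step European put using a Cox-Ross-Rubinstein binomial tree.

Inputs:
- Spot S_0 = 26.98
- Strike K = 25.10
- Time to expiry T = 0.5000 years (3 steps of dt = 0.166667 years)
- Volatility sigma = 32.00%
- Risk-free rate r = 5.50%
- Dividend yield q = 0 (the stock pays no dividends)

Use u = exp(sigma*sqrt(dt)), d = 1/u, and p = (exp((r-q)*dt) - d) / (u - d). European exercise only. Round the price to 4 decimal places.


dt = T/N = 0.166667
u = exp(sigma*sqrt(dt)) = 1.139557; d = 1/u = 0.877534
p = (exp((r-q)*dt) - d) / (u - d) = 0.502532
Discount per step: exp(-r*dt) = 0.990875
Stock lattice S(k, i) with i counting down-moves:
  k=0: S(0,0) = 26.9800
  k=1: S(1,0) = 30.7452; S(1,1) = 23.6759
  k=2: S(2,0) = 35.0360; S(2,1) = 26.9800; S(2,2) = 20.7764
  k=3: S(3,0) = 39.9255; S(3,1) = 30.7452; S(3,2) = 23.6759; S(3,3) = 18.2320
Terminal payoffs V(N, i) = max(K - S_T, 0):
  V(3,0) = 0.000000; V(3,1) = 0.000000; V(3,2) = 1.424130; V(3,3) = 6.868015
Backward induction: V(k, i) = exp(-r*dt) * [p * V(k+1, i) + (1-p) * V(k+1, i+1)].
  V(2,0) = exp(-r*dt) * [p*0.000000 + (1-p)*0.000000] = 0.000000
  V(2,1) = exp(-r*dt) * [p*0.000000 + (1-p)*1.424130] = 0.701995
  V(2,2) = exp(-r*dt) * [p*1.424130 + (1-p)*6.868015] = 4.094584
  V(1,0) = exp(-r*dt) * [p*0.000000 + (1-p)*0.701995] = 0.346034
  V(1,1) = exp(-r*dt) * [p*0.701995 + (1-p)*4.094584] = 2.367896
  V(0,0) = exp(-r*dt) * [p*0.346034 + (1-p)*2.367896] = 1.339511

Answer: Price = V(0,0) = 1.3395


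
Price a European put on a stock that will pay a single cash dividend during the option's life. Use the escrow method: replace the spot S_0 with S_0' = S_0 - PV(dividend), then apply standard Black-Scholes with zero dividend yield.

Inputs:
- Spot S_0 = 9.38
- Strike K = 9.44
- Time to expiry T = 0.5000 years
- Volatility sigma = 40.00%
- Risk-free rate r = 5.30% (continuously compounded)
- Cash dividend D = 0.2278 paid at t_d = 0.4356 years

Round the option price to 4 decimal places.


Answer: Price = 1.0498

Derivation:
PV(D) = D * exp(-r * t_d) = 0.2278 * 0.97717766 = 0.22260107
S_0' = S_0 - PV(D) = 9.3800 - 0.22260107 = 9.15739893
d1 = (ln(S_0'/K) + (r + sigma^2/2)*T) / (sigma*sqrt(T)) = 0.12765469
d2 = d1 - sigma*sqrt(T) = -0.15518802
exp(-rT) = 0.97384804
N(-d1) = 0.44921112; N(-d2) = 0.56166346
P = K * exp(-rT) * N(-d2) - S_0' * N(-d1) = 9.4400 * 0.97384804 * 0.56166346 - 9.15739893 * 0.44921112 = 1.0498


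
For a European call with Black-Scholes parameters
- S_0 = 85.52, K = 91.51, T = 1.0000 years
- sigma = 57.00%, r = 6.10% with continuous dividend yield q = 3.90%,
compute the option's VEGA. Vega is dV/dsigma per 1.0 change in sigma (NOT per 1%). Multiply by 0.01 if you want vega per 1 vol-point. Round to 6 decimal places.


Answer: Vega = 32.131423

Derivation:
d1 = 0.2048280891; d2 = -0.3651719109
phi(d1) = 0.3906607252; exp(-qT) = 0.9617507091; exp(-rT) = 0.9408232398
Vega = S * exp(-qT) * phi(d1) * sqrt(T) = 85.5200 * 0.9617507091 * 0.3906607252 * 1.0000000000 = 32.131423


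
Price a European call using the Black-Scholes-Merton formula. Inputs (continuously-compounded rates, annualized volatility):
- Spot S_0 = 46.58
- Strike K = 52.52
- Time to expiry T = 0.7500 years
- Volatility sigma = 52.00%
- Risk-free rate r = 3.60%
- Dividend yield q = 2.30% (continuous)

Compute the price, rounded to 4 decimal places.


d1 = (ln(S/K) + (r - q + 0.5*sigma^2) * T) / (sigma * sqrt(T)) = -0.01970271
d2 = d1 - sigma * sqrt(T) = -0.47003592
exp(-rT) = 0.97336124; exp(-qT) = 0.98289793
C = S_0 * exp(-qT) * N(d1) - K * exp(-rT) * N(d2)
N(d1) = 0.49214026; N(d2) = 0.31916468
C = 46.5800 * 0.98289793 * 0.49214026 - 52.5200 * 0.97336124 * 0.31916468 = 6.2159

Answer: Price = 6.2159


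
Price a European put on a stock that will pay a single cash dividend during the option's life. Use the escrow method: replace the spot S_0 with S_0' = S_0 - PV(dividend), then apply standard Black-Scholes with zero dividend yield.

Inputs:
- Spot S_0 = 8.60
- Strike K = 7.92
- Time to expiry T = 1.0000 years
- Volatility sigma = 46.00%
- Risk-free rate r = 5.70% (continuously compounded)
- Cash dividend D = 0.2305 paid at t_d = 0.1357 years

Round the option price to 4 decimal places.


PV(D) = D * exp(-r * t_d) = 0.2305 * 0.99229494 = 0.22872398
S_0' = S_0 - PV(D) = 8.6000 - 0.22872398 = 8.37127602
d1 = (ln(S_0'/K) + (r + sigma^2/2)*T) / (sigma*sqrt(T)) = 0.47438069
d2 = d1 - sigma*sqrt(T) = 0.01438069
exp(-rT) = 0.94459407
N(-d1) = 0.31761423; N(-d2) = 0.49426313
P = K * exp(-rT) * N(-d2) - S_0' * N(-d1) = 7.9200 * 0.94459407 * 0.49426313 - 8.37127602 * 0.31761423 = 1.0388

Answer: Price = 1.0388


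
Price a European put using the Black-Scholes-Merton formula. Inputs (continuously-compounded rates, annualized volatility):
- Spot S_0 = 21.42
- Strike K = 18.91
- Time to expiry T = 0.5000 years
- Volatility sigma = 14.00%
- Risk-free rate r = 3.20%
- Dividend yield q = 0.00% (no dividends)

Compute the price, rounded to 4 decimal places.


d1 = (ln(S/K) + (r - q + 0.5*sigma^2) * T) / (sigma * sqrt(T)) = 1.47011725
d2 = d1 - sigma * sqrt(T) = 1.37112230
exp(-rT) = 0.98412732; exp(-qT) = 1.00000000
P = K * exp(-rT) * N(-d2) - S_0 * exp(-qT) * N(-d1)
N(-d1) = 0.07076500; N(-d2) = 0.08516842
P = 18.9100 * 0.98412732 * 0.08516842 - 21.4200 * 1.00000000 * 0.07076500 = 0.0692

Answer: Price = 0.0692


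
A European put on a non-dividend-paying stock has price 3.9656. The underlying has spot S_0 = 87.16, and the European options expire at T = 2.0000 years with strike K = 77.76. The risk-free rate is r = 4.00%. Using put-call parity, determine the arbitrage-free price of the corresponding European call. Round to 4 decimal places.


Put-call parity: C - P = S_0 * exp(-qT) - K * exp(-rT).
S_0 * exp(-qT) = 87.1600 * 1.00000000 = 87.16000000
K * exp(-rT) = 77.7600 * 0.92311635 = 71.78152710
C = P + S*exp(-qT) - K*exp(-rT)
C = 3.9656 + 87.16000000 - 71.78152710 = 19.3441

Answer: Call price = 19.3441


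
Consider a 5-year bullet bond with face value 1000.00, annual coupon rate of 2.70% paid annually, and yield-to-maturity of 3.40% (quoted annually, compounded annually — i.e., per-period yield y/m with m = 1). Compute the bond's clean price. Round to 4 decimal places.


Coupon per period c = face * coupon_rate / m = 27.000000
Periods per year m = 1; per-period yield y/m = 0.034000
Number of cashflows N = 5
Cashflows (t years, CF_t, discount factor 1/(1+y/m)^(m*t), PV):
  t = 1.0000: CF_t = 27.000000, DF = 0.967118, PV = 26.112186
  t = 2.0000: CF_t = 27.000000, DF = 0.935317, PV = 25.253564
  t = 3.0000: CF_t = 27.000000, DF = 0.904562, PV = 24.423176
  t = 4.0000: CF_t = 27.000000, DF = 0.874818, PV = 23.620093
  t = 5.0000: CF_t = 1027.000000, DF = 0.846052, PV = 868.895904
Price P = sum_t PV_t = 968.304924

Answer: Price = 968.3049
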